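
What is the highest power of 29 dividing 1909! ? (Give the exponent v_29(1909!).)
v_29(1909!) = 67

Legendre's formula: v_p(n!) = Σ_{k ≥ 1} ⌊n / p^k⌋. For p = 29, n = 1909, the terms are:
  ⌊1909/29^1⌋ = ⌊1909/29⌋ = 65
  ⌊1909/29^2⌋ = ⌊1909/841⌋ = 2
(the next term ⌊1909/29^3⌋ = 0, terminating the sum). Summing: v_29(1909!) = 65 + 2 = 67.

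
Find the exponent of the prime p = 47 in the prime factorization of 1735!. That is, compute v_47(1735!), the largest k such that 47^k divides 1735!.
v_47(1735!) = 36

Legendre's formula: v_p(n!) = Σ_{k ≥ 1} ⌊n / p^k⌋. For p = 47, n = 1735, the terms are:
  ⌊1735/47^1⌋ = ⌊1735/47⌋ = 36
(the next term ⌊1735/47^2⌋ = 0, terminating the sum). Summing: v_47(1735!) = 36 = 36.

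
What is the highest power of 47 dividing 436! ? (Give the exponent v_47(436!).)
v_47(436!) = 9

Legendre's formula: v_p(n!) = Σ_{k ≥ 1} ⌊n / p^k⌋. For p = 47, n = 436, the terms are:
  ⌊436/47^1⌋ = ⌊436/47⌋ = 9
(the next term ⌊436/47^2⌋ = 0, terminating the sum). Summing: v_47(436!) = 9 = 9.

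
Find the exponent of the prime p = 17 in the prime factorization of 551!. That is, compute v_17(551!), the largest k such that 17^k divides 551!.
v_17(551!) = 33

Legendre's formula: v_p(n!) = Σ_{k ≥ 1} ⌊n / p^k⌋. For p = 17, n = 551, the terms are:
  ⌊551/17^1⌋ = ⌊551/17⌋ = 32
  ⌊551/17^2⌋ = ⌊551/289⌋ = 1
(the next term ⌊551/17^3⌋ = 0, terminating the sum). Summing: v_17(551!) = 32 + 1 = 33.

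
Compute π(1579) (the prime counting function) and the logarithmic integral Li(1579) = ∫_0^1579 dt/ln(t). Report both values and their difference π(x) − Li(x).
π(1579) = 249;  Li(1579) ≈ 258.58;  π(x) − Li(x) ≈ -9.58.

Direct count of primes ≤ 1579 gives π(1579) = 249. Numerical evaluation of the logarithmic integral gives Li(1579) ≈ 258.58. The difference π(x) − Li(x) ≈ -9.58 is typically negative for small/moderate x (Li(x) overestimates), though Littlewood's theorem shows this sign changes infinitely often.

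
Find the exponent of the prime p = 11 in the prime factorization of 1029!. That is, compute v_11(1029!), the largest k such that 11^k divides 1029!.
v_11(1029!) = 101

Legendre's formula: v_p(n!) = Σ_{k ≥ 1} ⌊n / p^k⌋. For p = 11, n = 1029, the terms are:
  ⌊1029/11^1⌋ = ⌊1029/11⌋ = 93
  ⌊1029/11^2⌋ = ⌊1029/121⌋ = 8
(the next term ⌊1029/11^3⌋ = 0, terminating the sum). Summing: v_11(1029!) = 93 + 8 = 101.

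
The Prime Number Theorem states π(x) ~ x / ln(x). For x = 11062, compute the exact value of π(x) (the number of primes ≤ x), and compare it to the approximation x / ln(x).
π(11062) = 1340;  x/ln(x) ≈ 1188.02;  relative error ≈ 11.34%.

Directly count primes up to 11062: π(11062) = 1340. The PNT approximation gives 11062/ln(11062) ≈ 11062/9.31127 ≈ 1188.02. Relative error (π(x) − x/ln(x)) / π(x) ≈ 11.34%; the approximation is known to undercount slightly (Li(x) is a better estimate).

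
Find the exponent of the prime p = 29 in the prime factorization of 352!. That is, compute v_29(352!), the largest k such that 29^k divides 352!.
v_29(352!) = 12

Legendre's formula: v_p(n!) = Σ_{k ≥ 1} ⌊n / p^k⌋. For p = 29, n = 352, the terms are:
  ⌊352/29^1⌋ = ⌊352/29⌋ = 12
(the next term ⌊352/29^2⌋ = 0, terminating the sum). Summing: v_29(352!) = 12 = 12.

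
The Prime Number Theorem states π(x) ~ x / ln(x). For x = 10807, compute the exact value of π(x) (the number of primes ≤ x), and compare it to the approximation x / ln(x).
π(10807) = 1315;  x/ln(x) ≈ 1163.55;  relative error ≈ 11.52%.

Directly count primes up to 10807: π(10807) = 1315. The PNT approximation gives 10807/ln(10807) ≈ 10807/9.28795 ≈ 1163.55. Relative error (π(x) − x/ln(x)) / π(x) ≈ 11.52%; the approximation is known to undercount slightly (Li(x) is a better estimate).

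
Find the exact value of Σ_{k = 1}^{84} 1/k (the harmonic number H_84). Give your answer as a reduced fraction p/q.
H_84 = 3681181948368536301765969745576439759/734184632222154704090370027645633600

Direct summation: H_84 = 1 + 1/2 + ... + 1/84. The least common denominator is lcm(1, ..., 84) = 8076030954443701744994070304101969600; over this denominator the numerator is 8076030954443701744994070304101969600 + 4038015477221850872497035152050984800 + 2692010318147900581664690101367323200 + 2019007738610925436248517576025492400 + 1615206190888740348998814060820393920 + 1346005159073950290832345050683661600 + 1153718707777671677856295757728852800 + 1009503869305462718124258788012746200 + 897336772715966860554896700455774400 + 807603095444370174499407030410196960 + 734184632222154704090370027645633600 + 673002579536975145416172525341830800 + 621233150341823211153390023392459200 + 576859353888835838928147878864426400 + 538402063629580116332938020273464640 + 504751934652731359062129394006373100 + 475060644379041279117298253182468800 + 448668386357983430277448350227887200 + 425054260760194828683898437057998400 + 403801547722185087249703515205098480 + 384572902592557225952098585909617600 + 367092316111077352045185013822816800 + 351131780627987032391046534960955200 + 336501289768487572708086262670915400 + 323041238177748069799762812164078784 + 310616575170911605576695011696229600 + 299112257571988953518298900151924800 + 288429676944417919464073939432213200 + 278483826015300060172209320831102400 + 269201031814790058166469010136732320 + 260517127562700056290131300132321600 + 252375967326365679531064697003186550 + 244728210740718234696790009215211200 + 237530322189520639558649126591234400 + 230743741555534335571259151545770560 + 224334193178991715138724175113943600 + 218271106876856803918758656867620800 + 212527130380097414341949218528999200 + 207077716780607737051130007797486400 + 201900773861092543624851757602549240 + 196976364742529310853513909856145600 + 192286451296278612976049292954808800 + 187814673359155854534745821025627200 + 183546158055538676022592506911408400 + 179467354543193372110979340091154880 + 175565890313993516195523267480477600 + 171830445839227696702001495831956800 + 168250644884243786354043131335457700 + 164816958253953096836613679675550400 + 161520619088874034899881406082039392 + 158353548126347093039099417727489600 + 155308287585455802788347505848114800 + 152377942536673617830076798190603200 + 149556128785994476759149450075962400 + 146836926444430940818074005529126720 + 144214838472208959732036969716106600 + 141684753586731609561299479019332800 + 139241913007650030086104660415551200 + 136881880583791554999899496679694400 + 134600515907395029083234505068366160 + 132393950072847569590066726296753600 + 130258563781350028145065650066160800 + 128190967530852408650699528636539200 + 126187983663182839765532348501593275 + 124246630068364642230678004678491840 + 122364105370359117348395004607605600 + 120537775439458234999911497076148800 + 118765161094760319779324563295617200 + 117043926875995677463682178320318400 + 115371870777767167785629575772885280 + 113746914851319742887240426818337600 + 112167096589495857569362087556971800 + 110630561019776736232795483617835200 + 109135553438428401959379328433810400 + 107680412725916023266587604054692928 + 106263565190048707170974609264499600 + 104883518888879243441481432520804800 + 103538858390303868525565003898743200 + 102228239929667110696127472203822400 + 100950386930546271812425878801274620 + 99704085857329651172766300050641600 + 98488182371264655426756954928072800 + 97301577764381948734868316916891200 + 96143225648139306488024646477404400 = 40493001432053899319425667201340837349, so H_84 = 40493001432053899319425667201340837349/8076030954443701744994070304101969600; reducing by gcd(40493001432053899319425667201340837349, 8076030954443701744994070304101969600) = 11 gives 3681181948368536301765969745576439759/734184632222154704090370027645633600 ≈ 5.01397. (The PNT-adjacent estimate ln(84) + γ ≈ 5.00803 matches within O(1/n).)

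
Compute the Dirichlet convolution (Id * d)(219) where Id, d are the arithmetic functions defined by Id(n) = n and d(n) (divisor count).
(Id * d)(219) = 375

Divisors of 219: [1, 3, 73, 219]. For each d | 219:
  d = 1: Id(1) · d(219/1) = 1 · 4 = 4
  d = 3: Id(3) · d(219/3) = 3 · 2 = 6
  d = 73: Id(73) · d(219/73) = 73 · 2 = 146
  d = 219: Id(219) · d(219/219) = 219 · 1 = 219
Summing: (Id * d)(219) = 4 + 6 + 146 + 219 = 375.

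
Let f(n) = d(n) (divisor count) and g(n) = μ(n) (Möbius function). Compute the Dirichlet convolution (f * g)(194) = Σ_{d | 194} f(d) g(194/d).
(d * μ)(194) = 1

Divisors of 194: [1, 2, 97, 194]. For each d | 194:
  d = 1: d(1) · μ(194/1) = 1 · 1 = 1
  d = 2: d(2) · μ(194/2) = 2 · -1 = -2
  d = 97: d(97) · μ(194/97) = 2 · -1 = -2
  d = 194: d(194) · μ(194/194) = 4 · 1 = 4
Summing: (d * μ)(194) = 1 + -2 + -2 + 4 = 1.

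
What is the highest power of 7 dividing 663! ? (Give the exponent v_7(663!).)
v_7(663!) = 108

Legendre's formula: v_p(n!) = Σ_{k ≥ 1} ⌊n / p^k⌋. For p = 7, n = 663, the terms are:
  ⌊663/7^1⌋ = ⌊663/7⌋ = 94
  ⌊663/7^2⌋ = ⌊663/49⌋ = 13
  ⌊663/7^3⌋ = ⌊663/343⌋ = 1
(the next term ⌊663/7^4⌋ = 0, terminating the sum). Summing: v_7(663!) = 94 + 13 + 1 = 108.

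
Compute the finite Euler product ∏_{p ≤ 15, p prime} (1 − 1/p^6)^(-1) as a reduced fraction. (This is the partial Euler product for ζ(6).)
∏ = 14388679339409375/14143390691632128

The primes p ≤ 15 are [2, 3, 5, 7, 11, 13]. For each prime, (1 − 1/p^6)^(-1) = p^6 / (p^6 − 1). The product is (1 − 1/2^6)^(-1), (1 − 1/3^6)^(-1), (1 − 1/5^6)^(-1), (1 − 1/7^6)^(-1), (1 − 1/11^6)^(-1), (1 − 1/13^6)^(-1) = ∏ p^6 / (p^6 − 1) = 14388679339409375/14143390691632128.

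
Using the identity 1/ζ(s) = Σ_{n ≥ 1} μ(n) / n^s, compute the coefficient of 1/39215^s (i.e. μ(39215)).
μ(39215) = 1

Factor n = 39215 = 5 · 11 · 23 · 31. μ(n) = 0 if any exponent ≥ 2 (not squarefree); otherwise μ(n) = (−1)^{ω(n)} where ω(n) is the number of distinct prime factors. Applying: μ(39215) = 1.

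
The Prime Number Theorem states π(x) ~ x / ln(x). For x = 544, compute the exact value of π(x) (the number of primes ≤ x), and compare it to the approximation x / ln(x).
π(544) = 100;  x/ln(x) ≈ 86.36;  relative error ≈ 13.64%.

Directly count primes up to 544: π(544) = 100. The PNT approximation gives 544/ln(544) ≈ 544/6.29895 ≈ 86.36. Relative error (π(x) − x/ln(x)) / π(x) ≈ 13.64%; the approximation is known to undercount slightly (Li(x) is a better estimate).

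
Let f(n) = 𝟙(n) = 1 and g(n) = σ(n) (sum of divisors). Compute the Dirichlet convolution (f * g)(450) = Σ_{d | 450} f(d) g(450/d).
(𝟙 * σ)(450) = 2736

Divisors of 450: [1, 2, 3, 5, 6, 9, 10, 15, 18, 25, 30, 45, 50, 75, 90, 150, 225, 450]. For each d | 450:
  d = 1: 𝟙(1) · σ(450/1) = 1 · 1209 = 1209
  d = 2: 𝟙(2) · σ(450/2) = 1 · 403 = 403
  d = 3: 𝟙(3) · σ(450/3) = 1 · 372 = 372
  d = 5: 𝟙(5) · σ(450/5) = 1 · 234 = 234
  d = 6: 𝟙(6) · σ(450/6) = 1 · 124 = 124
  d = 9: 𝟙(9) · σ(450/9) = 1 · 93 = 93
  d = 10: 𝟙(10) · σ(450/10) = 1 · 78 = 78
  d = 15: 𝟙(15) · σ(450/15) = 1 · 72 = 72
  d = 18: 𝟙(18) · σ(450/18) = 1 · 31 = 31
  d = 25: 𝟙(25) · σ(450/25) = 1 · 39 = 39
  d = 30: 𝟙(30) · σ(450/30) = 1 · 24 = 24
  d = 45: 𝟙(45) · σ(450/45) = 1 · 18 = 18
  d = 50: 𝟙(50) · σ(450/50) = 1 · 13 = 13
  d = 75: 𝟙(75) · σ(450/75) = 1 · 12 = 12
  d = 90: 𝟙(90) · σ(450/90) = 1 · 6 = 6
  d = 150: 𝟙(150) · σ(450/150) = 1 · 4 = 4
  d = 225: 𝟙(225) · σ(450/225) = 1 · 3 = 3
  d = 450: 𝟙(450) · σ(450/450) = 1 · 1 = 1
Summing: (𝟙 * σ)(450) = 1209 + 403 + 372 + 234 + 124 + 93 + 78 + 72 + 31 + 39 + 24 + 18 + 13 + 12 + 6 + 4 + 3 + 1 = 2736.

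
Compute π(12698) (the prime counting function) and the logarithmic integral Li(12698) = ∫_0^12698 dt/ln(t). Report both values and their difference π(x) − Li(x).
π(12698) = 1516;  Li(12698) ≈ 1535.19;  π(x) − Li(x) ≈ -19.19.

Direct count of primes ≤ 12698 gives π(12698) = 1516. Numerical evaluation of the logarithmic integral gives Li(12698) ≈ 1535.19. The difference π(x) − Li(x) ≈ -19.19 is typically negative for small/moderate x (Li(x) overestimates), though Littlewood's theorem shows this sign changes infinitely often.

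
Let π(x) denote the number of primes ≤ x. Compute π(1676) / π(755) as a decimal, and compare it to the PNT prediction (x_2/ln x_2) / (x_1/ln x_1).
π(1676)/π(755) = 263/133 ≈ 1.9774;  PNT prediction ≈ 1.9814.

π(755) = 133 and π(1676) = 263, so π(1676)/π(755) ≈ 1.9774. The PNT-predicted ratio is (1676/ln(1676)) / (755/ln(755)) ≈ 1.9814. The two agree to within a few percent, as expected.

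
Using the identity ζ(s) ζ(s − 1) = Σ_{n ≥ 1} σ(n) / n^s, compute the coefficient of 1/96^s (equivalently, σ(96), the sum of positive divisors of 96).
σ(96) = 252

In the product (Σ m^0/m^s)(Σ k / k^s) = Σ (Σ_{d | n} d) / n^s, the coefficient of 1/n^s is σ(n) = Σ_{d | n} d. For n = 96, divisors are [1, 2, 3, 4, 6, 8, 12, 16, 24, 32, 48, 96]; summing: σ(96) = 252.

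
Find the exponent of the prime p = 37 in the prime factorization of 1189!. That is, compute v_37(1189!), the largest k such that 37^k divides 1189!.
v_37(1189!) = 32

Legendre's formula: v_p(n!) = Σ_{k ≥ 1} ⌊n / p^k⌋. For p = 37, n = 1189, the terms are:
  ⌊1189/37^1⌋ = ⌊1189/37⌋ = 32
(the next term ⌊1189/37^2⌋ = 0, terminating the sum). Summing: v_37(1189!) = 32 = 32.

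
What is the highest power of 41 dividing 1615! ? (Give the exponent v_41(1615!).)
v_41(1615!) = 39

Legendre's formula: v_p(n!) = Σ_{k ≥ 1} ⌊n / p^k⌋. For p = 41, n = 1615, the terms are:
  ⌊1615/41^1⌋ = ⌊1615/41⌋ = 39
(the next term ⌊1615/41^2⌋ = 0, terminating the sum). Summing: v_41(1615!) = 39 = 39.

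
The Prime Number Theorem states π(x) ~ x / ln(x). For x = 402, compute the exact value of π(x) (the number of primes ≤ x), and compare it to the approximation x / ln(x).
π(402) = 79;  x/ln(x) ≈ 67.04;  relative error ≈ 15.14%.

Directly count primes up to 402: π(402) = 79. The PNT approximation gives 402/ln(402) ≈ 402/5.99645 ≈ 67.04. Relative error (π(x) − x/ln(x)) / π(x) ≈ 15.14%; the approximation is known to undercount slightly (Li(x) is a better estimate).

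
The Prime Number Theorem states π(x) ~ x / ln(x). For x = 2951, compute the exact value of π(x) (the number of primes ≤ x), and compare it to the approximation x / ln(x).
π(2951) = 424;  x/ln(x) ≈ 369.34;  relative error ≈ 12.89%.

Directly count primes up to 2951: π(2951) = 424. The PNT approximation gives 2951/ln(2951) ≈ 2951/7.98990 ≈ 369.34. Relative error (π(x) − x/ln(x)) / π(x) ≈ 12.89%; the approximation is known to undercount slightly (Li(x) is a better estimate).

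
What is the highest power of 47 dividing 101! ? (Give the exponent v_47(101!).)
v_47(101!) = 2

Legendre's formula: v_p(n!) = Σ_{k ≥ 1} ⌊n / p^k⌋. For p = 47, n = 101, the terms are:
  ⌊101/47^1⌋ = ⌊101/47⌋ = 2
(the next term ⌊101/47^2⌋ = 0, terminating the sum). Summing: v_47(101!) = 2 = 2.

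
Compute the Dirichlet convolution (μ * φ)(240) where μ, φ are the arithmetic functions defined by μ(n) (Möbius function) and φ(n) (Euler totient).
(μ * φ)(240) = 12

Divisors of 240: [1, 2, 3, 4, 5, 6, 8, 10, 12, 15, 16, 20, 24, 30, 40, 48, 60, 80, 120, 240]. For each d | 240:
  d = 1: μ(1) · φ(240/1) = 1 · 64 = 64
  d = 2: μ(2) · φ(240/2) = -1 · 32 = -32
  d = 3: μ(3) · φ(240/3) = -1 · 32 = -32
  d = 4: μ(4) · φ(240/4) = 0 · 16 = 0
  d = 5: μ(5) · φ(240/5) = -1 · 16 = -16
  d = 6: μ(6) · φ(240/6) = 1 · 16 = 16
  d = 8: μ(8) · φ(240/8) = 0 · 8 = 0
  d = 10: μ(10) · φ(240/10) = 1 · 8 = 8
  d = 12: μ(12) · φ(240/12) = 0 · 8 = 0
  d = 15: μ(15) · φ(240/15) = 1 · 8 = 8
  d = 16: μ(16) · φ(240/16) = 0 · 8 = 0
  d = 20: μ(20) · φ(240/20) = 0 · 4 = 0
  d = 24: μ(24) · φ(240/24) = 0 · 4 = 0
  d = 30: μ(30) · φ(240/30) = -1 · 4 = -4
  d = 40: μ(40) · φ(240/40) = 0 · 2 = 0
  d = 48: μ(48) · φ(240/48) = 0 · 4 = 0
  d = 60: μ(60) · φ(240/60) = 0 · 2 = 0
  d = 80: μ(80) · φ(240/80) = 0 · 2 = 0
  d = 120: μ(120) · φ(240/120) = 0 · 1 = 0
  d = 240: μ(240) · φ(240/240) = 0 · 1 = 0
Summing: (μ * φ)(240) = 64 + -32 + -32 + 0 + -16 + 16 + 0 + 8 + 0 + 8 + 0 + 0 + 0 + -4 + 0 + 0 + 0 + 0 + 0 + 0 = 12.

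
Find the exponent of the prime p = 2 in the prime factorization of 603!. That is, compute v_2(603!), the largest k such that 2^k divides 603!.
v_2(603!) = 597

Legendre's formula: v_p(n!) = Σ_{k ≥ 1} ⌊n / p^k⌋. For p = 2, n = 603, the terms are:
  ⌊603/2^1⌋ = ⌊603/2⌋ = 301
  ⌊603/2^2⌋ = ⌊603/4⌋ = 150
  ⌊603/2^3⌋ = ⌊603/8⌋ = 75
  ⌊603/2^4⌋ = ⌊603/16⌋ = 37
  ⌊603/2^5⌋ = ⌊603/32⌋ = 18
  ⌊603/2^6⌋ = ⌊603/64⌋ = 9
  ⌊603/2^7⌋ = ⌊603/128⌋ = 4
  ⌊603/2^8⌋ = ⌊603/256⌋ = 2
  ⌊603/2^9⌋ = ⌊603/512⌋ = 1
(the next term ⌊603/2^10⌋ = 0, terminating the sum). Summing: v_2(603!) = 301 + 150 + 75 + 37 + 18 + 9 + 4 + 2 + 1 = 597.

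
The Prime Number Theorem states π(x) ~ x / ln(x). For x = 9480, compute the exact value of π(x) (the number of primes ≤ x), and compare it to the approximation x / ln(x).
π(9480) = 1175;  x/ln(x) ≈ 1035.28;  relative error ≈ 11.89%.

Directly count primes up to 9480: π(9480) = 1175. The PNT approximation gives 9480/ln(9480) ≈ 9480/9.15694 ≈ 1035.28. Relative error (π(x) − x/ln(x)) / π(x) ≈ 11.89%; the approximation is known to undercount slightly (Li(x) is a better estimate).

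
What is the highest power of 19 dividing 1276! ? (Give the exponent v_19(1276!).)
v_19(1276!) = 70

Legendre's formula: v_p(n!) = Σ_{k ≥ 1} ⌊n / p^k⌋. For p = 19, n = 1276, the terms are:
  ⌊1276/19^1⌋ = ⌊1276/19⌋ = 67
  ⌊1276/19^2⌋ = ⌊1276/361⌋ = 3
(the next term ⌊1276/19^3⌋ = 0, terminating the sum). Summing: v_19(1276!) = 67 + 3 = 70.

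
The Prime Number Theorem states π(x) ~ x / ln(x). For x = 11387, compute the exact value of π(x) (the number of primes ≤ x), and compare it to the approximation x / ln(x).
π(11387) = 1374;  x/ln(x) ≈ 1219.14;  relative error ≈ 11.27%.

Directly count primes up to 11387: π(11387) = 1374. The PNT approximation gives 11387/ln(11387) ≈ 11387/9.34023 ≈ 1219.14. Relative error (π(x) − x/ln(x)) / π(x) ≈ 11.27%; the approximation is known to undercount slightly (Li(x) is a better estimate).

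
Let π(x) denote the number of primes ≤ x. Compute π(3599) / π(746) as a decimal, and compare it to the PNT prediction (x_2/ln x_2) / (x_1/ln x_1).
π(3599)/π(746) = 503/132 ≈ 3.8106;  PNT prediction ≈ 3.8972.

π(746) = 132 and π(3599) = 503, so π(3599)/π(746) ≈ 3.8106. The PNT-predicted ratio is (3599/ln(3599)) / (746/ln(746)) ≈ 3.8972. The two agree to within a few percent, as expected.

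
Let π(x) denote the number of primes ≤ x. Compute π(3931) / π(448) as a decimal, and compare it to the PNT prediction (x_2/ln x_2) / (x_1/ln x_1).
π(3931)/π(448) = 546/86 ≈ 6.3488;  PNT prediction ≈ 6.4720.

π(448) = 86 and π(3931) = 546, so π(3931)/π(448) ≈ 6.3488. The PNT-predicted ratio is (3931/ln(3931)) / (448/ln(448)) ≈ 6.4720. The two agree to within a few percent, as expected.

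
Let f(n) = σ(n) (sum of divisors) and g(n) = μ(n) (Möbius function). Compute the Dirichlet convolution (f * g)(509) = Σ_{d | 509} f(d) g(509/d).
(σ * μ)(509) = 509

Divisors of 509: [1, 509]. For each d | 509:
  d = 1: σ(1) · μ(509/1) = 1 · -1 = -1
  d = 509: σ(509) · μ(509/509) = 510 · 1 = 510
Summing: (σ * μ)(509) = -1 + 510 = 509.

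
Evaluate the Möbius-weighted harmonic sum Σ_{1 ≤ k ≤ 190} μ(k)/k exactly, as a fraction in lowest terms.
Σ μ(k)/k = -1459183896111278246169874869885831959629500714006451125737342992029796/142035428758040783755795107307202310691460987641167122512092410515331955

Values of μ(k) for 1 ≤ k ≤ 190: μ(1) = 1, μ(2) = -1, μ(3) = -1, μ(5) = -1, μ(6) = 1, μ(7) = -1, μ(10) = 1, μ(11) = -1, μ(13) = -1, μ(14) = 1, μ(15) = 1, μ(17) = -1, μ(19) = -1, μ(21) = 1, μ(22) = 1, μ(23) = -1, μ(26) = 1, μ(29) = -1, μ(30) = -1, μ(31) = -1, μ(33) = 1, μ(34) = 1, μ(35) = 1, μ(37) = -1, μ(38) = 1, μ(39) = 1, μ(41) = -1, μ(42) = -1, μ(43) = -1, μ(46) = 1, μ(47) = -1, μ(51) = 1, μ(53) = -1, μ(55) = 1, μ(57) = 1, μ(58) = 1, μ(59) = -1, μ(61) = -1, μ(62) = 1, μ(65) = 1, μ(66) = -1, μ(67) = -1, μ(69) = 1, μ(70) = -1, μ(71) = -1, μ(73) = -1, μ(74) = 1, μ(77) = 1, μ(78) = -1, μ(79) = -1, μ(82) = 1, μ(83) = -1, μ(85) = 1, μ(86) = 1, μ(87) = 1, μ(89) = -1, μ(91) = 1, μ(93) = 1, μ(94) = 1, μ(95) = 1, μ(97) = -1, μ(101) = -1, μ(102) = -1, μ(103) = -1, μ(105) = -1, μ(106) = 1, μ(107) = -1, μ(109) = -1, μ(110) = -1, μ(111) = 1, μ(113) = -1, μ(114) = -1, μ(115) = 1, μ(118) = 1, μ(119) = 1, μ(122) = 1, μ(123) = 1, μ(127) = -1, μ(129) = 1, μ(130) = -1, μ(131) = -1, μ(133) = 1, μ(134) = 1, μ(137) = -1, μ(138) = -1, μ(139) = -1, μ(141) = 1, μ(142) = 1, μ(143) = 1, μ(145) = 1, μ(146) = 1, μ(149) = -1, μ(151) = -1, μ(154) = -1, μ(155) = 1, μ(157) = -1, μ(158) = 1, μ(159) = 1, μ(161) = 1, μ(163) = -1, μ(165) = -1, μ(166) = 1, μ(167) = -1, μ(170) = -1, μ(173) = -1, μ(174) = -1, μ(177) = 1, μ(178) = 1, μ(179) = -1, μ(181) = -1, μ(182) = -1, μ(183) = 1, μ(185) = 1, μ(186) = -1, μ(187) = 1, μ(190) = -1, with μ = 0 on non-squarefree integers. Summing μ(k)/k for k where μ(k) ≠ 0 gives -1459183896111278246169874869885831959629500714006451125737342992029796/142035428758040783755795107307202310691460987641167122512092410515331955 ≈ -0.0103. (PNT ⟺ this sum → 0 as n → ∞.)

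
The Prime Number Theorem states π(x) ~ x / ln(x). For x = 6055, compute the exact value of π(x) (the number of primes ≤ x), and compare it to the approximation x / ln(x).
π(6055) = 790;  x/ln(x) ≈ 695.29;  relative error ≈ 11.99%.

Directly count primes up to 6055: π(6055) = 790. The PNT approximation gives 6055/ln(6055) ≈ 6055/8.70864 ≈ 695.29. Relative error (π(x) − x/ln(x)) / π(x) ≈ 11.99%; the approximation is known to undercount slightly (Li(x) is a better estimate).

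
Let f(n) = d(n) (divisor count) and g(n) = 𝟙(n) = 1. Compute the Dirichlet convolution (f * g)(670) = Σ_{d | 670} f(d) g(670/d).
(d * 𝟙)(670) = 27

Divisors of 670: [1, 2, 5, 10, 67, 134, 335, 670]. For each d | 670:
  d = 1: d(1) · 𝟙(670/1) = 1 · 1 = 1
  d = 2: d(2) · 𝟙(670/2) = 2 · 1 = 2
  d = 5: d(5) · 𝟙(670/5) = 2 · 1 = 2
  d = 10: d(10) · 𝟙(670/10) = 4 · 1 = 4
  d = 67: d(67) · 𝟙(670/67) = 2 · 1 = 2
  d = 134: d(134) · 𝟙(670/134) = 4 · 1 = 4
  d = 335: d(335) · 𝟙(670/335) = 4 · 1 = 4
  d = 670: d(670) · 𝟙(670/670) = 8 · 1 = 8
Summing: (d * 𝟙)(670) = 1 + 2 + 2 + 4 + 2 + 4 + 4 + 8 = 27.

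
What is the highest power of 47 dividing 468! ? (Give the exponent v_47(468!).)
v_47(468!) = 9

Legendre's formula: v_p(n!) = Σ_{k ≥ 1} ⌊n / p^k⌋. For p = 47, n = 468, the terms are:
  ⌊468/47^1⌋ = ⌊468/47⌋ = 9
(the next term ⌊468/47^2⌋ = 0, terminating the sum). Summing: v_47(468!) = 9 = 9.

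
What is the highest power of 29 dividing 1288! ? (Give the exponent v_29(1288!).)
v_29(1288!) = 45

Legendre's formula: v_p(n!) = Σ_{k ≥ 1} ⌊n / p^k⌋. For p = 29, n = 1288, the terms are:
  ⌊1288/29^1⌋ = ⌊1288/29⌋ = 44
  ⌊1288/29^2⌋ = ⌊1288/841⌋ = 1
(the next term ⌊1288/29^3⌋ = 0, terminating the sum). Summing: v_29(1288!) = 44 + 1 = 45.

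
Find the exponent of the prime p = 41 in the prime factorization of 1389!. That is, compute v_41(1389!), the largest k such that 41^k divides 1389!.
v_41(1389!) = 33

Legendre's formula: v_p(n!) = Σ_{k ≥ 1} ⌊n / p^k⌋. For p = 41, n = 1389, the terms are:
  ⌊1389/41^1⌋ = ⌊1389/41⌋ = 33
(the next term ⌊1389/41^2⌋ = 0, terminating the sum). Summing: v_41(1389!) = 33 = 33.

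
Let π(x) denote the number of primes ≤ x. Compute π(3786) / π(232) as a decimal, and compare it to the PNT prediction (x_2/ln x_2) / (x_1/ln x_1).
π(3786)/π(232) = 526/50 ≈ 10.5200;  PNT prediction ≈ 10.7883.

π(232) = 50 and π(3786) = 526, so π(3786)/π(232) ≈ 10.5200. The PNT-predicted ratio is (3786/ln(3786)) / (232/ln(232)) ≈ 10.7883. The two agree to within a few percent, as expected.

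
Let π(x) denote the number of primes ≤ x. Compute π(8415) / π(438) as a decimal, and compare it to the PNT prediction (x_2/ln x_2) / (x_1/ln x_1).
π(8415)/π(438) = 1051/84 ≈ 12.5119;  PNT prediction ≈ 12.9295.

π(438) = 84 and π(8415) = 1051, so π(8415)/π(438) ≈ 12.5119. The PNT-predicted ratio is (8415/ln(8415)) / (438/ln(438)) ≈ 12.9295. The two agree to within a few percent, as expected.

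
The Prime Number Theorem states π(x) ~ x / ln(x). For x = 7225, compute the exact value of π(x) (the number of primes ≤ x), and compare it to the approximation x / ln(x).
π(7225) = 923;  x/ln(x) ≈ 813.14;  relative error ≈ 11.90%.

Directly count primes up to 7225: π(7225) = 923. The PNT approximation gives 7225/ln(7225) ≈ 7225/8.88530 ≈ 813.14. Relative error (π(x) − x/ln(x)) / π(x) ≈ 11.90%; the approximation is known to undercount slightly (Li(x) is a better estimate).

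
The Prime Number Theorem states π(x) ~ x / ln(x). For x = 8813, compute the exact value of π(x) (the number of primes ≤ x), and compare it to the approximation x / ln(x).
π(8813) = 1097;  x/ln(x) ≈ 970.17;  relative error ≈ 11.56%.

Directly count primes up to 8813: π(8813) = 1097. The PNT approximation gives 8813/ln(8813) ≈ 8813/9.08398 ≈ 970.17. Relative error (π(x) − x/ln(x)) / π(x) ≈ 11.56%; the approximation is known to undercount slightly (Li(x) is a better estimate).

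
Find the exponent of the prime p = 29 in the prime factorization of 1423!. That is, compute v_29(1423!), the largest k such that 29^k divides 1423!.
v_29(1423!) = 50

Legendre's formula: v_p(n!) = Σ_{k ≥ 1} ⌊n / p^k⌋. For p = 29, n = 1423, the terms are:
  ⌊1423/29^1⌋ = ⌊1423/29⌋ = 49
  ⌊1423/29^2⌋ = ⌊1423/841⌋ = 1
(the next term ⌊1423/29^3⌋ = 0, terminating the sum). Summing: v_29(1423!) = 49 + 1 = 50.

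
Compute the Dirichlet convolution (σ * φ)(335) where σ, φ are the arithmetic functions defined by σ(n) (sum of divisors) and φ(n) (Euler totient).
(σ * φ)(335) = 1340

Divisors of 335: [1, 5, 67, 335]. For each d | 335:
  d = 1: σ(1) · φ(335/1) = 1 · 264 = 264
  d = 5: σ(5) · φ(335/5) = 6 · 66 = 396
  d = 67: σ(67) · φ(335/67) = 68 · 4 = 272
  d = 335: σ(335) · φ(335/335) = 408 · 1 = 408
Summing: (σ * φ)(335) = 264 + 396 + 272 + 408 = 1340.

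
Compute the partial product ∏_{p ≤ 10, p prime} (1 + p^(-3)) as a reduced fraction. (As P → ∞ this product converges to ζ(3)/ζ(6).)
∏ = 1032/875

The primes p ≤ 10 are [2, 3, 5, 7]. For each, (1 + 1/p^3) = (p^3 + 1)/p^3. Multiplying these fractions over p ∈ [2, 3, 5, 7] gives 1032/875. (In the limit P → ∞ this tends to ζ(3)/ζ(6).)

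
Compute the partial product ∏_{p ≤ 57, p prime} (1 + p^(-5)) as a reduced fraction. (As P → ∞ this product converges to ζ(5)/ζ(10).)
∏ = 32347597211284988160480267437380591091977322089812731895007080802055947812864/31226639806314720763085693561071542877365250131832357293968847568717289128655

The primes p ≤ 57 are [2, 3, 5, 7, 11, 13, 17, 19, 23, 29, 31, 37, 41, 43, 47, 53]. For each, (1 + 1/p^5) = (p^5 + 1)/p^5. Multiplying these fractions over p ∈ [2, 3, 5, 7, 11, 13, 17, 19, 23, 29, 31, 37, 41, 43, 47, 53] gives 32347597211284988160480267437380591091977322089812731895007080802055947812864/31226639806314720763085693561071542877365250131832357293968847568717289128655. (In the limit P → ∞ this tends to ζ(5)/ζ(10).)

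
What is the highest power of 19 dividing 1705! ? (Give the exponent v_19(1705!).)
v_19(1705!) = 93

Legendre's formula: v_p(n!) = Σ_{k ≥ 1} ⌊n / p^k⌋. For p = 19, n = 1705, the terms are:
  ⌊1705/19^1⌋ = ⌊1705/19⌋ = 89
  ⌊1705/19^2⌋ = ⌊1705/361⌋ = 4
(the next term ⌊1705/19^3⌋ = 0, terminating the sum). Summing: v_19(1705!) = 89 + 4 = 93.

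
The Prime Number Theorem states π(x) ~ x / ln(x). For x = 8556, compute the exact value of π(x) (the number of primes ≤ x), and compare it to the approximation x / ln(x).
π(8556) = 1066;  x/ln(x) ≈ 944.96;  relative error ≈ 11.35%.

Directly count primes up to 8556: π(8556) = 1066. The PNT approximation gives 8556/ln(8556) ≈ 8556/9.05439 ≈ 944.96. Relative error (π(x) − x/ln(x)) / π(x) ≈ 11.35%; the approximation is known to undercount slightly (Li(x) is a better estimate).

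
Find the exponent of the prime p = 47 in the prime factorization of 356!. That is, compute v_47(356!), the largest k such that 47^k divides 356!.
v_47(356!) = 7

Legendre's formula: v_p(n!) = Σ_{k ≥ 1} ⌊n / p^k⌋. For p = 47, n = 356, the terms are:
  ⌊356/47^1⌋ = ⌊356/47⌋ = 7
(the next term ⌊356/47^2⌋ = 0, terminating the sum). Summing: v_47(356!) = 7 = 7.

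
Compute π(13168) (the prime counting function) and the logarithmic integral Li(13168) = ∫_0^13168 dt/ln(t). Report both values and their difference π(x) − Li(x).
π(13168) = 1566;  Li(13168) ≈ 1584.83;  π(x) − Li(x) ≈ -18.83.

Direct count of primes ≤ 13168 gives π(13168) = 1566. Numerical evaluation of the logarithmic integral gives Li(13168) ≈ 1584.83. The difference π(x) − Li(x) ≈ -18.83 is typically negative for small/moderate x (Li(x) overestimates), though Littlewood's theorem shows this sign changes infinitely often.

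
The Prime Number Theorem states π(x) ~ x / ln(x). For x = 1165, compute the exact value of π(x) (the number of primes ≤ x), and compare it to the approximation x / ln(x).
π(1165) = 192;  x/ln(x) ≈ 165.00;  relative error ≈ 14.06%.

Directly count primes up to 1165: π(1165) = 192. The PNT approximation gives 1165/ln(1165) ≈ 1165/7.06048 ≈ 165.00. Relative error (π(x) − x/ln(x)) / π(x) ≈ 14.06%; the approximation is known to undercount slightly (Li(x) is a better estimate).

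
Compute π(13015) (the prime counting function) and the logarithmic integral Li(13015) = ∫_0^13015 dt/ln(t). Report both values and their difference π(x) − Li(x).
π(13015) = 1551;  Li(13015) ≈ 1568.69;  π(x) − Li(x) ≈ -17.69.

Direct count of primes ≤ 13015 gives π(13015) = 1551. Numerical evaluation of the logarithmic integral gives Li(13015) ≈ 1568.69. The difference π(x) − Li(x) ≈ -17.69 is typically negative for small/moderate x (Li(x) overestimates), though Littlewood's theorem shows this sign changes infinitely often.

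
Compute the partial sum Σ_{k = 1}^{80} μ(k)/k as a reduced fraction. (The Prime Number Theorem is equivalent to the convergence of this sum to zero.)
Σ μ(k)/k = -5419230422019661121772083237/214509651156044860526605636942

Values of μ(k) for 1 ≤ k ≤ 80: μ(1) = 1, μ(2) = -1, μ(3) = -1, μ(5) = -1, μ(6) = 1, μ(7) = -1, μ(10) = 1, μ(11) = -1, μ(13) = -1, μ(14) = 1, μ(15) = 1, μ(17) = -1, μ(19) = -1, μ(21) = 1, μ(22) = 1, μ(23) = -1, μ(26) = 1, μ(29) = -1, μ(30) = -1, μ(31) = -1, μ(33) = 1, μ(34) = 1, μ(35) = 1, μ(37) = -1, μ(38) = 1, μ(39) = 1, μ(41) = -1, μ(42) = -1, μ(43) = -1, μ(46) = 1, μ(47) = -1, μ(51) = 1, μ(53) = -1, μ(55) = 1, μ(57) = 1, μ(58) = 1, μ(59) = -1, μ(61) = -1, μ(62) = 1, μ(65) = 1, μ(66) = -1, μ(67) = -1, μ(69) = 1, μ(70) = -1, μ(71) = -1, μ(73) = -1, μ(74) = 1, μ(77) = 1, μ(78) = -1, μ(79) = -1, with μ = 0 on non-squarefree integers. Summing μ(k)/k for k where μ(k) ≠ 0 gives -5419230422019661121772083237/214509651156044860526605636942 ≈ -0.0253. (PNT ⟺ this sum → 0 as n → ∞.)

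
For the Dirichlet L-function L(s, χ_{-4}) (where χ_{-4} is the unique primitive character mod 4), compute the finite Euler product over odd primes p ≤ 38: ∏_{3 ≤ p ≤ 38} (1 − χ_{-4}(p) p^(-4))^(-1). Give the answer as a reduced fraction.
∏ = 36907491853859640421662745584761054387/37320078298954450639637508295357366272

The odd primes p ≤ 38 are [3, 5, 7, 11, 13, 17, 19, 23, 29, 31, 37]. For each, χ(p) = 1 if p ≡ 1 mod 4, χ(p) = −1 if p ≡ 3 mod 4. Taking (1 − χ(p)/p^4)^(-1) = p^4/(p^4 − χ(p)): (1 − (-1)/3^4)^(-1) · (1 − (1)/5^4)^(-1) · (1 − (-1)/7^4)^(-1) · (1 − (-1)/11^4)^(-1) · (1 − (1)/13^4)^(-1) · (1 − (1)/17^4)^(-1) · (1 − (-1)/19^4)^(-1) · (1 − (-1)/23^4)^(-1) · (1 − (1)/29^4)^(-1) · (1 − (-1)/31^4)^(-1) · (1 − (1)/37^4)^(-1) = 36907491853859640421662745584761054387/37320078298954450639637508295357366272.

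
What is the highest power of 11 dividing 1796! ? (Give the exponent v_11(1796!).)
v_11(1796!) = 178

Legendre's formula: v_p(n!) = Σ_{k ≥ 1} ⌊n / p^k⌋. For p = 11, n = 1796, the terms are:
  ⌊1796/11^1⌋ = ⌊1796/11⌋ = 163
  ⌊1796/11^2⌋ = ⌊1796/121⌋ = 14
  ⌊1796/11^3⌋ = ⌊1796/1331⌋ = 1
(the next term ⌊1796/11^4⌋ = 0, terminating the sum). Summing: v_11(1796!) = 163 + 14 + 1 = 178.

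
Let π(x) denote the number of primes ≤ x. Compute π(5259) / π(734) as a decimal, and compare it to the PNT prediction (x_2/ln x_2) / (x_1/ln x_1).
π(5259)/π(734) = 697/130 ≈ 5.3615;  PNT prediction ≈ 5.5181.

π(734) = 130 and π(5259) = 697, so π(5259)/π(734) ≈ 5.3615. The PNT-predicted ratio is (5259/ln(5259)) / (734/ln(734)) ≈ 5.5181. The two agree to within a few percent, as expected.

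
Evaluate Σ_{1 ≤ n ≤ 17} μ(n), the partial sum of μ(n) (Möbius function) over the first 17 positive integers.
Σ_{n ≤ 17} μ(n) = -2

Compute μ(n) for each 1 ≤ n ≤ 17: μ(1) = 1, μ(2) = -1, μ(3) = -1, μ(4) = 0, μ(5) = -1, μ(6) = 1, μ(7) = -1, μ(8) = 0, μ(9) = 0, μ(10) = 1, μ(11) = -1, μ(12) = 0, μ(13) = -1, μ(14) = 1, μ(15) = 1, μ(16) = 0, μ(17) = -1. Summing all 17 values: -2. (Mertens function M(x) = Σ_{n ≤ x} μ(n); on average M(x) should be small (PNT ⟺ M(x) = o(x)).)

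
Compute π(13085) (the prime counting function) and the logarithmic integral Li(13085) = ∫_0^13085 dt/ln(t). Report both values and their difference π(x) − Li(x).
π(13085) = 1556;  Li(13085) ≈ 1576.08;  π(x) − Li(x) ≈ -20.08.

Direct count of primes ≤ 13085 gives π(13085) = 1556. Numerical evaluation of the logarithmic integral gives Li(13085) ≈ 1576.08. The difference π(x) − Li(x) ≈ -20.08 is typically negative for small/moderate x (Li(x) overestimates), though Littlewood's theorem shows this sign changes infinitely often.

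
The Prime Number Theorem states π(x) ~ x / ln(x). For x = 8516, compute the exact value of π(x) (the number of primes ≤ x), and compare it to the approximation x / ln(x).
π(8516) = 1061;  x/ln(x) ≈ 941.03;  relative error ≈ 11.31%.

Directly count primes up to 8516: π(8516) = 1061. The PNT approximation gives 8516/ln(8516) ≈ 8516/9.04970 ≈ 941.03. Relative error (π(x) − x/ln(x)) / π(x) ≈ 11.31%; the approximation is known to undercount slightly (Li(x) is a better estimate).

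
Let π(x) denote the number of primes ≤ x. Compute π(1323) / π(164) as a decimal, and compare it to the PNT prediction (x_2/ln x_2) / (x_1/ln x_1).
π(1323)/π(164) = 216/38 ≈ 5.6842;  PNT prediction ≈ 5.7238.

π(164) = 38 and π(1323) = 216, so π(1323)/π(164) ≈ 5.6842. The PNT-predicted ratio is (1323/ln(1323)) / (164/ln(164)) ≈ 5.7238. The two agree to within a few percent, as expected.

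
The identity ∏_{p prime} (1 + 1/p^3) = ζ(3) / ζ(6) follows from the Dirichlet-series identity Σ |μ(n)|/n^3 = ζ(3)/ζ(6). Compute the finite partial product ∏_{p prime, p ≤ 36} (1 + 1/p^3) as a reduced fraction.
∏ = 123276368443014873612288/104343309932640260237195

The primes p ≤ 36 are [2, 3, 5, 7, 11, 13, 17, 19, 23, 29, 31]. For each, (1 + 1/p^3) = (p^3 + 1)/p^3. Multiplying these fractions over p ∈ [2, 3, 5, 7, 11, 13, 17, 19, 23, 29, 31] gives 123276368443014873612288/104343309932640260237195. (In the limit P → ∞ this tends to ζ(3)/ζ(6).)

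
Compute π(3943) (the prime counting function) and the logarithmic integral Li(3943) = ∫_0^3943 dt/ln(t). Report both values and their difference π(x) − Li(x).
π(3943) = 547;  Li(3943) ≈ 558.49;  π(x) − Li(x) ≈ -11.49.

Direct count of primes ≤ 3943 gives π(3943) = 547. Numerical evaluation of the logarithmic integral gives Li(3943) ≈ 558.49. The difference π(x) − Li(x) ≈ -11.49 is typically negative for small/moderate x (Li(x) overestimates), though Littlewood's theorem shows this sign changes infinitely often.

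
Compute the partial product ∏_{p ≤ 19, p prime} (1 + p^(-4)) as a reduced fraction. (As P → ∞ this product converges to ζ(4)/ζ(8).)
∏ = 2063478382983759362985032/1914315839042201150180625

The primes p ≤ 19 are [2, 3, 5, 7, 11, 13, 17, 19]. For each, (1 + 1/p^4) = (p^4 + 1)/p^4. Multiplying these fractions over p ∈ [2, 3, 5, 7, 11, 13, 17, 19] gives 2063478382983759362985032/1914315839042201150180625. (In the limit P → ∞ this tends to ζ(4)/ζ(8).)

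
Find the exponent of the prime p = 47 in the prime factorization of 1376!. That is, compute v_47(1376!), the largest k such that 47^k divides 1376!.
v_47(1376!) = 29

Legendre's formula: v_p(n!) = Σ_{k ≥ 1} ⌊n / p^k⌋. For p = 47, n = 1376, the terms are:
  ⌊1376/47^1⌋ = ⌊1376/47⌋ = 29
(the next term ⌊1376/47^2⌋ = 0, terminating the sum). Summing: v_47(1376!) = 29 = 29.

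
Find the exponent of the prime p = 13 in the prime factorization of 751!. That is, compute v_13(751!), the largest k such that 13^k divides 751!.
v_13(751!) = 61

Legendre's formula: v_p(n!) = Σ_{k ≥ 1} ⌊n / p^k⌋. For p = 13, n = 751, the terms are:
  ⌊751/13^1⌋ = ⌊751/13⌋ = 57
  ⌊751/13^2⌋ = ⌊751/169⌋ = 4
(the next term ⌊751/13^3⌋ = 0, terminating the sum). Summing: v_13(751!) = 57 + 4 = 61.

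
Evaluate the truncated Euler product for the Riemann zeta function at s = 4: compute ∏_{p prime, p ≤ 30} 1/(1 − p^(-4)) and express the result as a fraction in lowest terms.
∏ = 626138917577216391721784411/578515538500128866304000000

The primes p ≤ 30 are [2, 3, 5, 7, 11, 13, 17, 19, 23, 29]. For each prime, (1 − 1/p^4)^(-1) = p^4 / (p^4 − 1). The product is (1 − 1/2^4)^(-1), (1 − 1/3^4)^(-1), (1 − 1/5^4)^(-1), (1 − 1/7^4)^(-1), (1 − 1/11^4)^(-1), (1 − 1/13^4)^(-1), (1 − 1/17^4)^(-1), (1 − 1/19^4)^(-1), (1 − 1/23^4)^(-1), (1 − 1/29^4)^(-1) = ∏ p^4 / (p^4 − 1) = 626138917577216391721784411/578515538500128866304000000.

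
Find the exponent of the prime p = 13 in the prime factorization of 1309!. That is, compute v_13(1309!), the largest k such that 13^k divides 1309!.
v_13(1309!) = 107

Legendre's formula: v_p(n!) = Σ_{k ≥ 1} ⌊n / p^k⌋. For p = 13, n = 1309, the terms are:
  ⌊1309/13^1⌋ = ⌊1309/13⌋ = 100
  ⌊1309/13^2⌋ = ⌊1309/169⌋ = 7
(the next term ⌊1309/13^3⌋ = 0, terminating the sum). Summing: v_13(1309!) = 100 + 7 = 107.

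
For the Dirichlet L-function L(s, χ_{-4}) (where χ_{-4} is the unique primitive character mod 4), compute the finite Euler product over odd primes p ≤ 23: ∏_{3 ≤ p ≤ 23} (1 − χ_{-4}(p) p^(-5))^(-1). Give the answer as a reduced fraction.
∏ = 19221914719363107239019289471588875/19296053991287416836128860852453376

The odd primes p ≤ 23 are [3, 5, 7, 11, 13, 17, 19, 23]. For each, χ(p) = 1 if p ≡ 1 mod 4, χ(p) = −1 if p ≡ 3 mod 4. Taking (1 − χ(p)/p^5)^(-1) = p^5/(p^5 − χ(p)): (1 − (-1)/3^5)^(-1) · (1 − (1)/5^5)^(-1) · (1 − (-1)/7^5)^(-1) · (1 − (-1)/11^5)^(-1) · (1 − (1)/13^5)^(-1) · (1 − (1)/17^5)^(-1) · (1 − (-1)/19^5)^(-1) · (1 − (-1)/23^5)^(-1) = 19221914719363107239019289471588875/19296053991287416836128860852453376.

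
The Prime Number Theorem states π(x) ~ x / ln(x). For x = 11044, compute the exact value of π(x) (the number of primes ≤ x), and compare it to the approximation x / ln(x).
π(11044) = 1337;  x/ln(x) ≈ 1186.30;  relative error ≈ 11.27%.

Directly count primes up to 11044: π(11044) = 1337. The PNT approximation gives 11044/ln(11044) ≈ 11044/9.30964 ≈ 1186.30. Relative error (π(x) − x/ln(x)) / π(x) ≈ 11.27%; the approximation is known to undercount slightly (Li(x) is a better estimate).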